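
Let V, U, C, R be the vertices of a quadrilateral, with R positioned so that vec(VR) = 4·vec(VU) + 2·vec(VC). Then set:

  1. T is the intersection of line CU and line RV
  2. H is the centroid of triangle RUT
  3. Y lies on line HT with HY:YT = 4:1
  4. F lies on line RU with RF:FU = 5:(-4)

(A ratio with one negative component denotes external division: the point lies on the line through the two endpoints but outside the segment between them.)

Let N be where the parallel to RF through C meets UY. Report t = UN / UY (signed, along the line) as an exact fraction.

Choose coordinates V = (0, 0), U = (1, 0), C = (0, 1), R = (4, 2).
1. T is the intersection of line CU and line RV ⇒ T = (2/3, 1/3)
2. H is the centroid of triangle RUT ⇒ H = (17/9, 7/9)
3. Y lies on line HT with HY:YT = 4:1 ⇒ Y = (41/45, 19/45)
4. F lies on line RU with RF:FU = 5:(-4) ⇒ F = (-11, -8)
through C parallel to RF: direction (-15, -10); meets UY at N = (9/13, 19/13)
N = U + t·(Y−U) with t = 45/13

t = 45/13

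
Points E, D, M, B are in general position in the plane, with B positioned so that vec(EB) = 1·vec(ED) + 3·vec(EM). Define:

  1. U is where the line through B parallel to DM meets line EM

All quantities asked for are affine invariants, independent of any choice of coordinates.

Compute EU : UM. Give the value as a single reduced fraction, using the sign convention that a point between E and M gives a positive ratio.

Set E = (0, 0), D = (1, 0), M = (0, 1), B = (1, 3); any affine frame gives the same invariant.
1. U is where the line through B parallel to DM meets line EM ⇒ U = (0, 4)
U = E + t·(M−E) with t = 4, so EU:UM = t:(1−t) = 4:-3

EU:UM = -4/3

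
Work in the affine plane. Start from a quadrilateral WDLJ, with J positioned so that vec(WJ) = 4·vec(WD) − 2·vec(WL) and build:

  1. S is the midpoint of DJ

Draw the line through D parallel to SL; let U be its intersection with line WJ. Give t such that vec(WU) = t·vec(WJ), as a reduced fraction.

Assign W = (0, 0), D = (1, 0), L = (0, 1), J = (4, -2) — the answer is frame-independent, so this choice is without loss of generality.
1. S is the midpoint of DJ ⇒ S = (5/2, -1)
through D parallel to SL: direction (-5/2, 2); meets WJ at U = (8/3, -4/3)
U = W + t·(J−W) with t = 2/3

t = 2/3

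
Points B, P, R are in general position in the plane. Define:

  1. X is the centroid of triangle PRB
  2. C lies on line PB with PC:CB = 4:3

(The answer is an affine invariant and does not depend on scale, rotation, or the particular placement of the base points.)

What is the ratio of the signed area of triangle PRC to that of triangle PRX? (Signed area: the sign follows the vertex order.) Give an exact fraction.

[PRC]:[PRX] = 12/7

Assign B = (0, 0), P = (1, 0), R = (0, 1) — the answer is frame-independent, so this choice is without loss of generality.
1. X is the centroid of triangle PRB ⇒ X = (1/3, 1/3)
2. C lies on line PB with PC:CB = 4:3 ⇒ C = (3/7, 0)
2·[PRC] = 4/7, 2·[PRX] = 1/3
[PRC]:[PRX] = 4/7:1/3 = 12/7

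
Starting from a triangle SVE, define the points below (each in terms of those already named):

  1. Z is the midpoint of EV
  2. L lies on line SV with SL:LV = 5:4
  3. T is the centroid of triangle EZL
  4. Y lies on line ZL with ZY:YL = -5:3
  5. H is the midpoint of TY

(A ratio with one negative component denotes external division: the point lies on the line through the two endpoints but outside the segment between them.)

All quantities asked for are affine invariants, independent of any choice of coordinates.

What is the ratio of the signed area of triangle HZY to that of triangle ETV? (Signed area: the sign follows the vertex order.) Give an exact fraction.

[HZY]:[ETV] = -5/8

Assign S = (0, 0), V = (1, 0), E = (0, 1) — the answer is frame-independent, so this choice is without loss of generality.
1. Z is the midpoint of EV ⇒ Z = (1/2, 1/2)
2. L lies on line SV with SL:LV = 5:4 ⇒ L = (5/9, 0)
3. T is the centroid of triangle EZL ⇒ T = (19/54, 1/2)
4. Y lies on line ZL with ZY:YL = -5:3 ⇒ Y = (23/36, -3/4)
5. H is the midpoint of TY ⇒ H = (107/216, -1/8)
2·[HZY] = -5/54, 2·[ETV] = 4/27
[HZY]:[ETV] = -5/54:4/27 = -5/8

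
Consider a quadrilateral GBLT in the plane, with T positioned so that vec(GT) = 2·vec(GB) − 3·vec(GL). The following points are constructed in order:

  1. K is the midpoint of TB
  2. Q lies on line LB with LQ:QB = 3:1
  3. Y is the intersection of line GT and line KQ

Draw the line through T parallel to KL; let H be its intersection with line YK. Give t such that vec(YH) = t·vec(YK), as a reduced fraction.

Choose coordinates G = (0, 0), B = (1, 0), L = (0, 1), T = (2, -3).
1. K is the midpoint of TB ⇒ K = (3/2, -3/2)
2. Q lies on line LB with LQ:QB = 3:1 ⇒ Q = (3/4, 1/4)
3. Y is the intersection of line GT and line KQ ⇒ Y = (12/5, -18/5)
through T parallel to KL: direction (-3/2, 5/2); meets YK at H = (5/2, -23/6)
H = Y + t·(K−Y) with t = -1/9

t = -1/9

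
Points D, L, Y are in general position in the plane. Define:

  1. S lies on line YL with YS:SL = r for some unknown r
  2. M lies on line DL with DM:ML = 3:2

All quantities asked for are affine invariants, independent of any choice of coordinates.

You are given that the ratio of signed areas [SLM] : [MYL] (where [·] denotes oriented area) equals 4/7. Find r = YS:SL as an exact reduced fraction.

r = 3/4

Set D = (0, 0), L = (1, 0), Y = (0, 1); any affine frame gives the same invariant.
1. With YS:SL = r, write λ = r/(r+1) so S = Y + λ·(L−Y); S is affine-linear in λ
2. M lies on line DL with DM:ML = 3:2 ⇒ M = (3/5, 0)
Every point depending on S is an affine combination of S and λ-independent points, so each such coordinate is linear in λ; the λ² term in each signed area is a multiple of (L−Y)×(L−Y) = 0, so 2·[SLM] and 2·[MYL] are each linear in λ. Evaluating at λ=0 and λ=1:
  2·[SLM] = 2/5·λ − 2/5,   2·[MYL] = -2/5
So [SLM]:[MYL] = (2/5·λ − 2/5) / (-2/5). Setting this equal to 4/7:
  2/5·λ − 2/5 = 4/7·(-2/5)  ⇒  λ = 3/7
Then r = λ/(1−λ) = (3/7)/(4/7) = 3/4. Check: with r = 3/4, S = (3/7, 4/7) and [SLM]:[MYL] = 4/7 as required.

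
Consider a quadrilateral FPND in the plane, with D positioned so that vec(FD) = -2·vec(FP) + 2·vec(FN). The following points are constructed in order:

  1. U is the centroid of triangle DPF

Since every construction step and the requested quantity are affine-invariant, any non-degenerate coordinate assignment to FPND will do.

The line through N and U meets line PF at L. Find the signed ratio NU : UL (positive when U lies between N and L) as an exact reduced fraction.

NU:UL = 1/2

Choose coordinates F = (0, 0), P = (1, 0), N = (0, 1), D = (-2, 2).
1. U is the centroid of triangle DPF ⇒ U = (-1/3, 2/3)
line NU meets PF at L = (-1, 0)
U = N + t·(L−N) with t = 1/3, so NU:UL = 1/3:2/3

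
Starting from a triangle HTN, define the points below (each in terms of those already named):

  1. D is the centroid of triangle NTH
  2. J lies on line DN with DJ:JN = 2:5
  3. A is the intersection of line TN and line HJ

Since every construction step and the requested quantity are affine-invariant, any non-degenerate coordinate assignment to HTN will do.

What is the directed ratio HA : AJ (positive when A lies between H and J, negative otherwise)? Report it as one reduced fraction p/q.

Work in coordinates with H = (0, 0), T = (1, 0), N = (0, 1).
1. D is the centroid of triangle NTH ⇒ D = (1/3, 1/3)
2. J lies on line DN with DJ:JN = 2:5 ⇒ J = (5/21, 11/21)
3. A is the intersection of line TN and line HJ ⇒ A = (5/16, 11/16)
A = H + t·(J−H) with t = 21/16, so HA:AJ = t:(1−t) = 21/16:-5/16

HA:AJ = -21/5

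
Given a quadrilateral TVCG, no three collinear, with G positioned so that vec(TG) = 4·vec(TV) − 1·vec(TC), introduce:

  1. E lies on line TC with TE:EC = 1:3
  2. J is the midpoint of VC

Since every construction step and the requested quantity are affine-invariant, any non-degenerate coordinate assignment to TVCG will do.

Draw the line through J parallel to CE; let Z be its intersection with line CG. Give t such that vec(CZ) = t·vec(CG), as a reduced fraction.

Work in coordinates with T = (0, 0), V = (1, 0), C = (0, 1), G = (4, -1).
1. E lies on line TC with TE:EC = 1:3 ⇒ E = (0, 1/4)
2. J is the midpoint of VC ⇒ J = (1/2, 1/2)
through J parallel to CE: direction (0, -3/4); meets CG at Z = (1/2, 3/4)
Z = C + t·(G−C) with t = 1/8

t = 1/8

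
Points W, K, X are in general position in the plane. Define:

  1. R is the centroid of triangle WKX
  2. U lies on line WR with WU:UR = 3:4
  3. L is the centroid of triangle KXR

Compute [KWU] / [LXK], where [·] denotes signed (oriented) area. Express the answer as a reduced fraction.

[KWU]:[LXK] = 9/7

Work in coordinates with W = (0, 0), K = (1, 0), X = (0, 1).
1. R is the centroid of triangle WKX ⇒ R = (1/3, 1/3)
2. U lies on line WR with WU:UR = 3:4 ⇒ U = (1/7, 1/7)
3. L is the centroid of triangle KXR ⇒ L = (4/9, 4/9)
2·[KWU] = -1/7, 2·[LXK] = -1/9
[KWU]:[LXK] = -1/7:-1/9 = 9/7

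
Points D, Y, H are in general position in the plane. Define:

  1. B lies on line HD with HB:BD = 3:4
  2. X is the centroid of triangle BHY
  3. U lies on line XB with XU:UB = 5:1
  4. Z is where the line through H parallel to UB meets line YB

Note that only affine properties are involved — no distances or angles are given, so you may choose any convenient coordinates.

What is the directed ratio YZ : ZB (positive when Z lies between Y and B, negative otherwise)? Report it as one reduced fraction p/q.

Choose coordinates D = (0, 0), Y = (1, 0), H = (0, 1).
1. B lies on line HD with HB:BD = 3:4 ⇒ B = (0, 4/7)
2. X is the centroid of triangle BHY ⇒ X = (1/3, 11/21)
3. U lies on line XB with XU:UB = 5:1 ⇒ U = (1/18, 71/126)
4. Z is where the line through H parallel to UB meets line YB ⇒ Z = (-1, 8/7)
Z = Y + t·(B−Y) with t = 2, so YZ:ZB = t:(1−t) = 2:-1

YZ:ZB = -2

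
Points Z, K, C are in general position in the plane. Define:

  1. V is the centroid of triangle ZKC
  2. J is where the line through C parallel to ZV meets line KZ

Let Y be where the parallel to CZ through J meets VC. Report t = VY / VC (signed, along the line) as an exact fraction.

t = 4

Work in coordinates with Z = (0, 0), K = (1, 0), C = (0, 1).
1. V is the centroid of triangle ZKC ⇒ V = (1/3, 1/3)
2. J is where the line through C parallel to ZV meets line KZ ⇒ J = (-1, 0)
through J parallel to CZ: direction (0, -1); meets VC at Y = (-1, 3)
Y = V + t·(C−V) with t = 4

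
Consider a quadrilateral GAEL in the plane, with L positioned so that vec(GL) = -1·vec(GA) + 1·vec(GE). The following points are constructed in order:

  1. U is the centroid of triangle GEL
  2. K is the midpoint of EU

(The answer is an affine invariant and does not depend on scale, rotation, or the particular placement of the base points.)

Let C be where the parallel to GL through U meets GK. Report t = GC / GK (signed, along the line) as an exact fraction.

Set G = (0, 0), A = (1, 0), E = (0, 1), L = (-1, 1); any affine frame gives the same invariant.
1. U is the centroid of triangle GEL ⇒ U = (-1/3, 2/3)
2. K is the midpoint of EU ⇒ K = (-1/6, 5/6)
through U parallel to GL: direction (-1, 1); meets GK at C = (-1/12, 5/12)
C = G + t·(K−G) with t = 1/2

t = 1/2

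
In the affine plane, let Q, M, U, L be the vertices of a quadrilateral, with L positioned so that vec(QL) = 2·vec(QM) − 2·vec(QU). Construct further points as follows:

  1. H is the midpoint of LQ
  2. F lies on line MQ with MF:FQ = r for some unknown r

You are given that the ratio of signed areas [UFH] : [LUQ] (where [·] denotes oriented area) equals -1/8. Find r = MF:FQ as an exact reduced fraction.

r = 3/5

Set Q = (0, 0), M = (1, 0), U = (0, 1), L = (2, -2); any affine frame gives the same invariant.
1. H is the midpoint of LQ ⇒ H = (1, -1)
2. With MF:FQ = r, write λ = r/(r+1) so F = M + λ·(Q−M); F is affine-linear in λ
Every point depending on F is an affine combination of F and λ-independent points, so each such coordinate is linear in λ; the λ² term in each signed area is a multiple of (Q−M)×(Q−M) = 0, so 2·[UFH] and 2·[LUQ] are each linear in λ. Evaluating at λ=0 and λ=1:
  2·[UFH] = 2·λ − 1,   2·[LUQ] = 2
So [UFH]:[LUQ] = (2·λ − 1) / (2). Setting this equal to -1/8:
  2·λ − 1 = -1/8·(2)  ⇒  λ = 3/8
Then r = λ/(1−λ) = (3/8)/(5/8) = 3/5. Check: with r = 3/5, F = (5/8, 0) and [UFH]:[LUQ] = -1/8 as required.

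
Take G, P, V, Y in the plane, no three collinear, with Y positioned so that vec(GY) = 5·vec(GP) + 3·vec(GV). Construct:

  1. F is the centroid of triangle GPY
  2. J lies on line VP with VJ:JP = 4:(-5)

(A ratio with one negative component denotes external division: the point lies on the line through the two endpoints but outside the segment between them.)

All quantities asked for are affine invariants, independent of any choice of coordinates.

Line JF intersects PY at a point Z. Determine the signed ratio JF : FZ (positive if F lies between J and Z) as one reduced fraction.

JF:FZ = 34

Set G = (0, 0), P = (1, 0), V = (0, 1), Y = (5, 3); any affine frame gives the same invariant.
1. F is the centroid of triangle GPY ⇒ F = (2, 1)
2. J lies on line VP with VJ:JP = 4:(-5) ⇒ J = (-4, 5)
line JF meets PY at Z = (37/17, 15/17)
F = J + t·(Z−J) with t = 34/35, so JF:FZ = 34/35:1/35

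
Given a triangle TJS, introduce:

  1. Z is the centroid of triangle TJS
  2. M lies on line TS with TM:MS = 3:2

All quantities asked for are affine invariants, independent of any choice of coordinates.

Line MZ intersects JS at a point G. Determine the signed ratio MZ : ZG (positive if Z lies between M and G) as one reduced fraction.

Set T = (0, 0), J = (1, 0), S = (0, 1); any affine frame gives the same invariant.
1. Z is the centroid of triangle TJS ⇒ Z = (1/3, 1/3)
2. M lies on line TS with TM:MS = 3:2 ⇒ M = (0, 3/5)
line MZ meets JS at G = (2, -1)
Z = M + t·(G−M) with t = 1/6, so MZ:ZG = 1/6:5/6

MZ:ZG = 1/5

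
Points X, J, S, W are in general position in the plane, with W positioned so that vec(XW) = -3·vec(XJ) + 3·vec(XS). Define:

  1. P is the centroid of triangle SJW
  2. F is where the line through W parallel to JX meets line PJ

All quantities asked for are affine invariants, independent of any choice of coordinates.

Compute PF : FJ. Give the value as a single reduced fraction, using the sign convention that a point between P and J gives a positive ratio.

PF:FJ = -5/9

Set X = (0, 0), J = (1, 0), S = (0, 1), W = (-3, 3); any affine frame gives the same invariant.
1. P is the centroid of triangle SJW ⇒ P = (-2/3, 4/3)
2. F is where the line through W parallel to JX meets line PJ ⇒ F = (-11/4, 3)
F = P + t·(J−P) with t = -5/4, so PF:FJ = t:(1−t) = -5/4:9/4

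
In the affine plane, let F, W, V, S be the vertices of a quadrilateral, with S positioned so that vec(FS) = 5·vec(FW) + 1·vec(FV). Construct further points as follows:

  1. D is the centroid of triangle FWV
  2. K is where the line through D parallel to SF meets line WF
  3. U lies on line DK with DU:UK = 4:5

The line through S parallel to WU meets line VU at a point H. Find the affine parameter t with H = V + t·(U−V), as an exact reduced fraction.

Choose coordinates F = (0, 0), W = (1, 0), V = (0, 1), S = (5, 1).
1. D is the centroid of triangle FWV ⇒ D = (1/3, 1/3)
2. K is where the line through D parallel to SF meets line WF ⇒ K = (-4/3, 0)
3. U lies on line DK with DU:UK = 4:5 ⇒ U = (-11/27, 5/27)
through S parallel to WU: direction (-38/27, 5/27); meets VU at H = (25/81, 131/81)
H = V + t·(U−V) with t = -25/33

t = -25/33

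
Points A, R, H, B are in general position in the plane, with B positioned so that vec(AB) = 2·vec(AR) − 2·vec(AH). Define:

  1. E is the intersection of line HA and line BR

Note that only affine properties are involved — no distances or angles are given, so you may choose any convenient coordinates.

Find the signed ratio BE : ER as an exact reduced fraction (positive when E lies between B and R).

BE:ER = -2

Assign A = (0, 0), R = (1, 0), H = (0, 1), B = (2, -2) — the answer is frame-independent, so this choice is without loss of generality.
1. E is the intersection of line HA and line BR ⇒ E = (0, 2)
E = B + t·(R−B) with t = 2, so BE:ER = t:(1−t) = 2:-1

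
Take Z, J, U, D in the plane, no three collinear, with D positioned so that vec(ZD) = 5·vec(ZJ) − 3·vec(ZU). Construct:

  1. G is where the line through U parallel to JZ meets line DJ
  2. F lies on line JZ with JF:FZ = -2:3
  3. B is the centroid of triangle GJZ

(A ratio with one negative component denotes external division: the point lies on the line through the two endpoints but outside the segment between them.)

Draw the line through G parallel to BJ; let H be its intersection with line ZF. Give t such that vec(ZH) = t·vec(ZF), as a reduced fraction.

Choose coordinates Z = (0, 0), J = (1, 0), U = (0, 1), D = (5, -3).
1. G is where the line through U parallel to JZ meets line DJ ⇒ G = (-1/3, 1)
2. F lies on line JZ with JF:FZ = -2:3 ⇒ F = (3, 0)
3. B is the centroid of triangle GJZ ⇒ B = (2/9, 1/3)
through G parallel to BJ: direction (7/9, -1/3); meets ZF at H = (2, 0)
H = Z + t·(F−Z) with t = 2/3

t = 2/3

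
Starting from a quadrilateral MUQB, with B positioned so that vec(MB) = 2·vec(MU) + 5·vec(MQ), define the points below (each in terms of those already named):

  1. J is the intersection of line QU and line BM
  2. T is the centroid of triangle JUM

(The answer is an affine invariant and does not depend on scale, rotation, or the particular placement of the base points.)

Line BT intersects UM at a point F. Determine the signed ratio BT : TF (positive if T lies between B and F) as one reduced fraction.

BT:TF = 20

Assign M = (0, 0), U = (1, 0), Q = (0, 1), B = (2, 5) — the answer is frame-independent, so this choice is without loss of generality.
1. J is the intersection of line QU and line BM ⇒ J = (2/7, 5/7)
2. T is the centroid of triangle JUM ⇒ T = (3/7, 5/21)
line BT meets UM at F = (7/20, 0)
T = B + t·(F−B) with t = 20/21, so BT:TF = 20/21:1/21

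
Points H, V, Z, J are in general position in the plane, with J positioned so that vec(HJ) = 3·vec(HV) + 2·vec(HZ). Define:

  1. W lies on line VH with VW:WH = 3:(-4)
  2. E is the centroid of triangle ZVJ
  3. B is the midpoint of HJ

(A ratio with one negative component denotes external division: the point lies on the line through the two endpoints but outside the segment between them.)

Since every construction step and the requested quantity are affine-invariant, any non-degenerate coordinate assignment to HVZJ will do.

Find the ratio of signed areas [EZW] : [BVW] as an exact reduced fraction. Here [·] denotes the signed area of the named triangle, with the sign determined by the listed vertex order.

[EZW]:[BVW] = 4/9

Assign H = (0, 0), V = (1, 0), Z = (0, 1), J = (3, 2) — the answer is frame-independent, so this choice is without loss of generality.
1. W lies on line VH with VW:WH = 3:(-4) ⇒ W = (4, 0)
2. E is the centroid of triangle ZVJ ⇒ E = (4/3, 1)
3. B is the midpoint of HJ ⇒ B = (3/2, 1)
2·[EZW] = 4/3, 2·[BVW] = 3
[EZW]:[BVW] = 4/3:3 = 4/9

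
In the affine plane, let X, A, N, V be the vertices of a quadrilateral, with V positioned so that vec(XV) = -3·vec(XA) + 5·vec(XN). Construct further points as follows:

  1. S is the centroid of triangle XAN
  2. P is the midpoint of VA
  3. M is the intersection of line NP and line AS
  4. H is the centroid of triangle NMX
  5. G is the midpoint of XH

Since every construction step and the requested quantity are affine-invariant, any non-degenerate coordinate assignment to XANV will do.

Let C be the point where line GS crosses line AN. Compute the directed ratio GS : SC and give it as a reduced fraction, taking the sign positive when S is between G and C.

Set X = (0, 0), A = (1, 0), N = (0, 1), V = (-3, 5); any affine frame gives the same invariant.
1. S is the centroid of triangle XAN ⇒ S = (1/3, 1/3)
2. P is the midpoint of VA ⇒ P = (-1, 5/2)
3. M is the intersection of line NP and line AS ⇒ M = (1/2, 1/4)
4. H is the centroid of triangle NMX ⇒ H = (1/6, 5/12)
5. G is the midpoint of XH ⇒ G = (1/12, 5/24)
line GS meets AN at C = (5/9, 4/9)
S = G + t·(C−G) with t = 9/17, so GS:SC = 9/17:8/17

GS:SC = 9/8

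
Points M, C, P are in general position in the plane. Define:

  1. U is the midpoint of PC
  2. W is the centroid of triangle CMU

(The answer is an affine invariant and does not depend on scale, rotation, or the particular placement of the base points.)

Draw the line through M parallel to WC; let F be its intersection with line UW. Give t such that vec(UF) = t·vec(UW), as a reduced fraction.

t = 2

Work in coordinates with M = (0, 0), C = (1, 0), P = (0, 1).
1. U is the midpoint of PC ⇒ U = (1/2, 1/2)
2. W is the centroid of triangle CMU ⇒ W = (1/2, 1/6)
through M parallel to WC: direction (1/2, -1/6); meets UW at F = (1/2, -1/6)
F = U + t·(W−U) with t = 2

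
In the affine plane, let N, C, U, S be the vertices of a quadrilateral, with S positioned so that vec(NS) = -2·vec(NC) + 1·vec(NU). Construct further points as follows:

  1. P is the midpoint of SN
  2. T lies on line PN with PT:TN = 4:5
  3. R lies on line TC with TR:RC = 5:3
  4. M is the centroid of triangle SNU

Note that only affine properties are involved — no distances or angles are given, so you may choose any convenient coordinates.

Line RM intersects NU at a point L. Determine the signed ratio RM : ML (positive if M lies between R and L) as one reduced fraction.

Work in coordinates with N = (0, 0), C = (1, 0), U = (0, 1), S = (-2, 1).
1. P is the midpoint of SN ⇒ P = (-1, 1/2)
2. T lies on line PN with PT:TN = 4:5 ⇒ T = (-5/9, 5/18)
3. R lies on line TC with TR:RC = 5:3 ⇒ R = (5/12, 5/48)
4. M is the centroid of triangle SNU ⇒ M = (-2/3, 2/3)
line RM meets NU at L = (0, 25/78)
M = R + t·(L−R) with t = 13/5, so RM:ML = 13/5:-8/5

RM:ML = -13/8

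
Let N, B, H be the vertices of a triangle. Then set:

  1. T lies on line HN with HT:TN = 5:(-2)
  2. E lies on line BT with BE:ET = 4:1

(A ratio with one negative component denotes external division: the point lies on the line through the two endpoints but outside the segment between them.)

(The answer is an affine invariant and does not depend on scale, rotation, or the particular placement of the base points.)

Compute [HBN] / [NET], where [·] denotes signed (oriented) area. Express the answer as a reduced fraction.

Set N = (0, 0), B = (1, 0), H = (0, 1); any affine frame gives the same invariant.
1. T lies on line HN with HT:TN = 5:(-2) ⇒ T = (0, -2/3)
2. E lies on line BT with BE:ET = 4:1 ⇒ E = (1/5, -8/15)
2·[HBN] = -1, 2·[NET] = -2/15
[HBN]:[NET] = -1:-2/15 = 15/2

[HBN]:[NET] = 15/2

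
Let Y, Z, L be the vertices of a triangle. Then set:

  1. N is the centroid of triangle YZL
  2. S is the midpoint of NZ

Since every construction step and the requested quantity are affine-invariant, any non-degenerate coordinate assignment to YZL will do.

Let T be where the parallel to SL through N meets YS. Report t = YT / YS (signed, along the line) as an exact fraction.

Choose coordinates Y = (0, 0), Z = (1, 0), L = (0, 1).
1. N is the centroid of triangle YZL ⇒ N = (1/3, 1/3)
2. S is the midpoint of NZ ⇒ S = (2/3, 1/6)
through N parallel to SL: direction (-2/3, 5/6); meets YS at T = (1/2, 1/8)
T = Y + t·(S−Y) with t = 3/4

t = 3/4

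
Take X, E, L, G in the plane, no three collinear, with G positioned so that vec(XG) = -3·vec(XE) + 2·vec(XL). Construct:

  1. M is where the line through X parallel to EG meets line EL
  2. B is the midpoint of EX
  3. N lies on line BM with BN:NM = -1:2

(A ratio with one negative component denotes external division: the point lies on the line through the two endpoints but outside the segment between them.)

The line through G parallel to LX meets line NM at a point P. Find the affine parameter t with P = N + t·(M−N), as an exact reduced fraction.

Work in coordinates with X = (0, 0), E = (1, 0), L = (0, 1), G = (-3, 2).
1. M is where the line through X parallel to EG meets line EL ⇒ M = (2, -1)
2. B is the midpoint of EX ⇒ B = (1/2, 0)
3. N lies on line BM with BN:NM = -1:2 ⇒ N = (-1, 1)
through G parallel to LX: direction (0, -1); meets NM at P = (-3, 7/3)
P = N + t·(M−N) with t = -2/3

t = -2/3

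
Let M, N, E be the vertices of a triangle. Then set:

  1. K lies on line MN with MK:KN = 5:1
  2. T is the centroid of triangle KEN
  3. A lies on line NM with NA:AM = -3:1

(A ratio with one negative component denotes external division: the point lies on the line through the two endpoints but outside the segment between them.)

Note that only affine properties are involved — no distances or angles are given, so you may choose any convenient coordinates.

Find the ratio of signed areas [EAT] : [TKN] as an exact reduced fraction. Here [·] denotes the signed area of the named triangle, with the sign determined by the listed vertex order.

[EAT]:[TKN] = 17

Set M = (0, 0), N = (1, 0), E = (0, 1); any affine frame gives the same invariant.
1. K lies on line MN with MK:KN = 5:1 ⇒ K = (5/6, 0)
2. T is the centroid of triangle KEN ⇒ T = (11/18, 1/3)
3. A lies on line NM with NA:AM = -3:1 ⇒ A = (-1/2, 0)
2·[EAT] = 17/18, 2·[TKN] = 1/18
[EAT]:[TKN] = 17/18:1/18 = 17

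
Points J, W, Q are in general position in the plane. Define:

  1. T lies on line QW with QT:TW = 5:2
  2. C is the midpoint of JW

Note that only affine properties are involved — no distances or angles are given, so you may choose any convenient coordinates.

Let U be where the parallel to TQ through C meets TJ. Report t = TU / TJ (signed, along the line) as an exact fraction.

t = 1/2

Set J = (0, 0), W = (1, 0), Q = (0, 1); any affine frame gives the same invariant.
1. T lies on line QW with QT:TW = 5:2 ⇒ T = (5/7, 2/7)
2. C is the midpoint of JW ⇒ C = (1/2, 0)
through C parallel to TQ: direction (-5/7, 5/7); meets TJ at U = (5/14, 1/7)
U = T + t·(J−T) with t = 1/2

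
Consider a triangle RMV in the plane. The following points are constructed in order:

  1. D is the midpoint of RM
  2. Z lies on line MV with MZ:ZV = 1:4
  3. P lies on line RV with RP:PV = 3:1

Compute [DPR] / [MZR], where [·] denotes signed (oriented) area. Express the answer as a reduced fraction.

Set R = (0, 0), M = (1, 0), V = (0, 1); any affine frame gives the same invariant.
1. D is the midpoint of RM ⇒ D = (1/2, 0)
2. Z lies on line MV with MZ:ZV = 1:4 ⇒ Z = (4/5, 1/5)
3. P lies on line RV with RP:PV = 3:1 ⇒ P = (0, 3/4)
2·[DPR] = 3/8, 2·[MZR] = 1/5
[DPR]:[MZR] = 3/8:1/5 = 15/8

[DPR]:[MZR] = 15/8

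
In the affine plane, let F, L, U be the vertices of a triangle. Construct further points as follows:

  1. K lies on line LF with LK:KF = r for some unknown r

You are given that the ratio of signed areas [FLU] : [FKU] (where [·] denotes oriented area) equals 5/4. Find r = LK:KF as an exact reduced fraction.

r = 1/4

Set F = (0, 0), L = (1, 0), U = (0, 1); any affine frame gives the same invariant.
1. With LK:KF = r, write λ = r/(r+1) so K = L + λ·(F−L); K is affine-linear in λ
Every point depending on K is an affine combination of K and λ-independent points, so each such coordinate is linear in λ; the λ² term in each signed area is a multiple of (F−L)×(F−L) = 0, so 2·[FLU] and 2·[FKU] are each linear in λ. Evaluating at λ=0 and λ=1:
  2·[FLU] = 1,   2·[FKU] = −λ + 1
So [FLU]:[FKU] = (1) / (−λ + 1). Setting this equal to 5/4:
  1 = 5/4·(−λ + 1)  ⇒  λ = 1/5
Then r = λ/(1−λ) = (1/5)/(4/5) = 1/4. Check: with r = 1/4, K = (4/5, 0) and [FLU]:[FKU] = 5/4 as required.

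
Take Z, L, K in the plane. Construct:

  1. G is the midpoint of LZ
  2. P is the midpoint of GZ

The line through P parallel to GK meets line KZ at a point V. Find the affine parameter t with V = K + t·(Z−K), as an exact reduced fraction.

t = 1/2

Choose coordinates Z = (0, 0), L = (1, 0), K = (0, 1).
1. G is the midpoint of LZ ⇒ G = (1/2, 0)
2. P is the midpoint of GZ ⇒ P = (1/4, 0)
through P parallel to GK: direction (-1/2, 1); meets KZ at V = (0, 1/2)
V = K + t·(Z−K) with t = 1/2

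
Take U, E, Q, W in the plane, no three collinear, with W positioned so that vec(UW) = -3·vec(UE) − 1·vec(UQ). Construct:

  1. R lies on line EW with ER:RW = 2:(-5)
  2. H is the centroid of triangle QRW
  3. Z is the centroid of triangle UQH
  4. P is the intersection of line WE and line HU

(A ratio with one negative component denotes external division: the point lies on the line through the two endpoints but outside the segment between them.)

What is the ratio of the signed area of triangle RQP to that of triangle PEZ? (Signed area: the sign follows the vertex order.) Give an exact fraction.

Set U = (0, 0), E = (1, 0), Q = (0, 1), W = (-3, -1); any affine frame gives the same invariant.
1. R lies on line EW with ER:RW = 2:(-5) ⇒ R = (11/3, 2/3)
2. H is the centroid of triangle QRW ⇒ H = (2/9, 2/9)
3. Z is the centroid of triangle UQH ⇒ Z = (2/27, 11/27)
4. P is the intersection of line WE and line HU ⇒ P = (-1/3, -1/3)
2·[RQP] = 5, 2·[PEZ] = 23/27
[RQP]:[PEZ] = 5:23/27 = 135/23

[RQP]:[PEZ] = 135/23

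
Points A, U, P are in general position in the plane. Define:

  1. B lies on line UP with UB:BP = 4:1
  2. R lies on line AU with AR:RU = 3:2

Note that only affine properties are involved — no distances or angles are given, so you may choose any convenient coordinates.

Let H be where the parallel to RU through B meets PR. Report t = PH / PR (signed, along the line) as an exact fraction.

t = 1/5

Work in coordinates with A = (0, 0), U = (1, 0), P = (0, 1).
1. B lies on line UP with UB:BP = 4:1 ⇒ B = (1/5, 4/5)
2. R lies on line AU with AR:RU = 3:2 ⇒ R = (3/5, 0)
through B parallel to RU: direction (2/5, 0); meets PR at H = (3/25, 4/5)
H = P + t·(R−P) with t = 1/5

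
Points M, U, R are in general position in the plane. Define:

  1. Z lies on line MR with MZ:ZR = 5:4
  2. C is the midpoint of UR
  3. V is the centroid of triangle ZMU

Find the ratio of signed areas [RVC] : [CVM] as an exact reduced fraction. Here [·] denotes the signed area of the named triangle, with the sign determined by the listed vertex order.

[RVC]:[CVM] = -13/4

Assign M = (0, 0), U = (1, 0), R = (0, 1) — the answer is frame-independent, so this choice is without loss of generality.
1. Z lies on line MR with MZ:ZR = 5:4 ⇒ Z = (0, 5/9)
2. C is the midpoint of UR ⇒ C = (1/2, 1/2)
3. V is the centroid of triangle ZMU ⇒ V = (1/3, 5/27)
2·[RVC] = 13/54, 2·[CVM] = -2/27
[RVC]:[CVM] = 13/54:-2/27 = -13/4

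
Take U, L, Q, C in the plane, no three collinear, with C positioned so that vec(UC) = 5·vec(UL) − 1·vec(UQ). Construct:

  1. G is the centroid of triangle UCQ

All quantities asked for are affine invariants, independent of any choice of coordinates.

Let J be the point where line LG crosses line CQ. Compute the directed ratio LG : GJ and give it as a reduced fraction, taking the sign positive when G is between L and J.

LG:GJ = 4/5

Work in coordinates with U = (0, 0), L = (1, 0), Q = (0, 1), C = (5, -1).
1. G is the centroid of triangle UCQ ⇒ G = (5/3, 0)
line LG meets CQ at J = (5/2, 0)
G = L + t·(J−L) with t = 4/9, so LG:GJ = 4/9:5/9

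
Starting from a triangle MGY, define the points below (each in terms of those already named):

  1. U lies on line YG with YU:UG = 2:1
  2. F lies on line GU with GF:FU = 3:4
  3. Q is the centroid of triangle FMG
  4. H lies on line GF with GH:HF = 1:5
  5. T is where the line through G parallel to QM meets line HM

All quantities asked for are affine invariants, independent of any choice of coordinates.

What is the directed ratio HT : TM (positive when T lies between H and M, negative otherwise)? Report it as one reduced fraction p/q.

Set M = (0, 0), G = (1, 0), Y = (0, 1); any affine frame gives the same invariant.
1. U lies on line YG with YU:UG = 2:1 ⇒ U = (2/3, 1/3)
2. F lies on line GU with GF:FU = 3:4 ⇒ F = (6/7, 1/7)
3. Q is the centroid of triangle FMG ⇒ Q = (13/21, 1/21)
4. H lies on line GF with GH:HF = 1:5 ⇒ H = (41/42, 1/42)
5. T is where the line through G parallel to QM meets line HM ⇒ T = (41/28, 1/28)
T = H + t·(M−H) with t = -1/2, so HT:TM = t:(1−t) = -1/2:3/2

HT:TM = -1/3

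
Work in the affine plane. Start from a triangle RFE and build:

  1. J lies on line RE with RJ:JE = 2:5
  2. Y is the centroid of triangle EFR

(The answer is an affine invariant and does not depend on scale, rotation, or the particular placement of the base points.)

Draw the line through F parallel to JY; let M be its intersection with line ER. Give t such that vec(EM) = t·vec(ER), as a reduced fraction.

Set R = (0, 0), F = (1, 0), E = (0, 1); any affine frame gives the same invariant.
1. J lies on line RE with RJ:JE = 2:5 ⇒ J = (0, 2/7)
2. Y is the centroid of triangle EFR ⇒ Y = (1/3, 1/3)
through F parallel to JY: direction (1/3, 1/21); meets ER at M = (0, -1/7)
M = E + t·(R−E) with t = 8/7

t = 8/7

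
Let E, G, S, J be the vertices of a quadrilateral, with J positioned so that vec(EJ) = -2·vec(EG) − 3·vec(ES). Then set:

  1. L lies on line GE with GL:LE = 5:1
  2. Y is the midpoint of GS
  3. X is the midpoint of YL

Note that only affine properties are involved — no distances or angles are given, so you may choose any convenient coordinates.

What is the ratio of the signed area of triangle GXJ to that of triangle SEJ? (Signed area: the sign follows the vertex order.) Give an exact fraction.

[GXJ]:[SEJ] = -11/8

Assign E = (0, 0), G = (1, 0), S = (0, 1), J = (-2, -3) — the answer is frame-independent, so this choice is without loss of generality.
1. L lies on line GE with GL:LE = 5:1 ⇒ L = (1/6, 0)
2. Y is the midpoint of GS ⇒ Y = (1/2, 1/2)
3. X is the midpoint of YL ⇒ X = (1/3, 1/4)
2·[GXJ] = 11/4, 2·[SEJ] = -2
[GXJ]:[SEJ] = 11/4:-2 = -11/8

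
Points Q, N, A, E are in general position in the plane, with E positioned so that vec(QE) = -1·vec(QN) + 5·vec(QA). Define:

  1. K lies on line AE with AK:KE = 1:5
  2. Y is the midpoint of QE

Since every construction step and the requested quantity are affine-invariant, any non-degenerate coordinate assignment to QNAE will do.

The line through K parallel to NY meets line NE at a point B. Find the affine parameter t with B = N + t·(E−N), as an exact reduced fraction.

Set Q = (0, 0), N = (1, 0), A = (0, 1), E = (-1, 5); any affine frame gives the same invariant.
1. K lies on line AE with AK:KE = 1:5 ⇒ K = (-1/6, 5/3)
2. Y is the midpoint of QE ⇒ Y = (-1/2, 5/2)
through K parallel to NY: direction (-3/2, 5/2); meets NE at B = (4/3, -5/6)
B = N + t·(E−N) with t = -1/6

t = -1/6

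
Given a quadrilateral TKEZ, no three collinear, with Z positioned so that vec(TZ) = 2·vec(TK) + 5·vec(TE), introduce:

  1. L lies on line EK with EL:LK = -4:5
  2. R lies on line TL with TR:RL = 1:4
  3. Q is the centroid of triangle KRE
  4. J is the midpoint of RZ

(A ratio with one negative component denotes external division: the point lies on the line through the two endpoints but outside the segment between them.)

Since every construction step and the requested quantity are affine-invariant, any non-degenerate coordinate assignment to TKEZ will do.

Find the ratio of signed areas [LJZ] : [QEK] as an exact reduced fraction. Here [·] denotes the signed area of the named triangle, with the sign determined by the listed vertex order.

[LJZ]:[QEK] = -45

Assign T = (0, 0), K = (1, 0), E = (0, 1), Z = (2, 5) — the answer is frame-independent, so this choice is without loss of generality.
1. L lies on line EK with EL:LK = -4:5 ⇒ L = (-4, 5)
2. R lies on line TL with TR:RL = 1:4 ⇒ R = (-4/5, 1)
3. Q is the centroid of triangle KRE ⇒ Q = (1/15, 2/3)
4. J is the midpoint of RZ ⇒ J = (3/5, 3)
2·[LJZ] = 12, 2·[QEK] = -4/15
[LJZ]:[QEK] = 12:-4/15 = -45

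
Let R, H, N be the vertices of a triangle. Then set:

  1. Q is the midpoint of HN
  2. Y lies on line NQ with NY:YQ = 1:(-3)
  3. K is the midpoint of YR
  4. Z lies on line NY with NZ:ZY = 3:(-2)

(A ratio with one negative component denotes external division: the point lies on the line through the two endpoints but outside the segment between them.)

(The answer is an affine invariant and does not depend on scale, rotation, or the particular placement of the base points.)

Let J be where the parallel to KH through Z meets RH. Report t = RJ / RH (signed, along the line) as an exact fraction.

t = 12/5

Set R = (0, 0), H = (1, 0), N = (0, 1); any affine frame gives the same invariant.
1. Q is the midpoint of HN ⇒ Q = (1/2, 1/2)
2. Y lies on line NQ with NY:YQ = 1:(-3) ⇒ Y = (-1/4, 5/4)
3. K is the midpoint of YR ⇒ K = (-1/8, 5/8)
4. Z lies on line NY with NZ:ZY = 3:(-2) ⇒ Z = (-3/4, 7/4)
through Z parallel to KH: direction (9/8, -5/8); meets RH at J = (12/5, 0)
J = R + t·(H−R) with t = 12/5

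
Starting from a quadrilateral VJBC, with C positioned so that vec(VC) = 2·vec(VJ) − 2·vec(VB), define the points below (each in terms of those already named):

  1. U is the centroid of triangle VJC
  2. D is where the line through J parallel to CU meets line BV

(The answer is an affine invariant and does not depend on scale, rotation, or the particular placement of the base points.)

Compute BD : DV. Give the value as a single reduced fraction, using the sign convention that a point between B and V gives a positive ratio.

BD:DV = -1/4

Set V = (0, 0), J = (1, 0), B = (0, 1), C = (2, -2); any affine frame gives the same invariant.
1. U is the centroid of triangle VJC ⇒ U = (1, -2/3)
2. D is where the line through J parallel to CU meets line BV ⇒ D = (0, 4/3)
D = B + t·(V−B) with t = -1/3, so BD:DV = t:(1−t) = -1/3:4/3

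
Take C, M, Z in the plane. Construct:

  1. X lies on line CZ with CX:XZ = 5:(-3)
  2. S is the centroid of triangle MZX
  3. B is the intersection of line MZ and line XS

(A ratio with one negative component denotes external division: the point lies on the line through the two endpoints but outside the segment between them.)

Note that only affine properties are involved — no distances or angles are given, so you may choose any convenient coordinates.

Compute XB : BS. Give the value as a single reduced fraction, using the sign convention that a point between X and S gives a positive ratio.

XB:BS = -3

Work in coordinates with C = (0, 0), M = (1, 0), Z = (0, 1).
1. X lies on line CZ with CX:XZ = 5:(-3) ⇒ X = (0, 5/2)
2. S is the centroid of triangle MZX ⇒ S = (1/3, 7/6)
3. B is the intersection of line MZ and line XS ⇒ B = (1/2, 1/2)
B = X + t·(S−X) with t = 3/2, so XB:BS = t:(1−t) = 3/2:-1/2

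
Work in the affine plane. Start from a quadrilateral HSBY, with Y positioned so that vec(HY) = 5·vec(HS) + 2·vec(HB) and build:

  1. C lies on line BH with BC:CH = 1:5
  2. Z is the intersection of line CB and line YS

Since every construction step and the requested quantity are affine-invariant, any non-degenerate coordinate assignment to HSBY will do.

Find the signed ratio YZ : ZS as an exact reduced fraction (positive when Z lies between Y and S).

Set H = (0, 0), S = (1, 0), B = (0, 1), Y = (5, 2); any affine frame gives the same invariant.
1. C lies on line BH with BC:CH = 1:5 ⇒ C = (0, 5/6)
2. Z is the intersection of line CB and line YS ⇒ Z = (0, -1/2)
Z = Y + t·(S−Y) with t = 5/4, so YZ:ZS = t:(1−t) = 5/4:-1/4

YZ:ZS = -5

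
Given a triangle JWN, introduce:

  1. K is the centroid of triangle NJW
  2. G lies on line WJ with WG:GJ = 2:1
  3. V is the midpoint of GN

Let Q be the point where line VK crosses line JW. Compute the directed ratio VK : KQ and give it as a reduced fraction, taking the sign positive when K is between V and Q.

Work in coordinates with J = (0, 0), W = (1, 0), N = (0, 1).
1. K is the centroid of triangle NJW ⇒ K = (1/3, 1/3)
2. G lies on line WJ with WG:GJ = 2:1 ⇒ G = (1/3, 0)
3. V is the midpoint of GN ⇒ V = (1/6, 1/2)
line VK meets JW at Q = (2/3, 0)
K = V + t·(Q−V) with t = 1/3, so VK:KQ = 1/3:2/3

VK:KQ = 1/2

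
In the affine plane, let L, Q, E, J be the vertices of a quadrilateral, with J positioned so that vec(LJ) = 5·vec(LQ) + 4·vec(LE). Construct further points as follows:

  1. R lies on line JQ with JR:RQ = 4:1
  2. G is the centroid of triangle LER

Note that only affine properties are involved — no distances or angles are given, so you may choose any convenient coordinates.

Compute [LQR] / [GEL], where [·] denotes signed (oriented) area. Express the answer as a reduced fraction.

Set L = (0, 0), Q = (1, 0), E = (0, 1), J = (5, 4); any affine frame gives the same invariant.
1. R lies on line JQ with JR:RQ = 4:1 ⇒ R = (9/5, 4/5)
2. G is the centroid of triangle LER ⇒ G = (3/5, 3/5)
2·[LQR] = 4/5, 2·[GEL] = 3/5
[LQR]:[GEL] = 4/5:3/5 = 4/3

[LQR]:[GEL] = 4/3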